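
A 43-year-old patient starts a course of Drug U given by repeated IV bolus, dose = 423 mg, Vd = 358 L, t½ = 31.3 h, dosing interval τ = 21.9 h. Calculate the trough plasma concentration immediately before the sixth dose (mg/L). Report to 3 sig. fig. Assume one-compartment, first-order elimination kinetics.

1.73 mg/L

C₀ per dose = Dose / Vd = 423 / 358 = 1.182 mg/L
k = ln2 / t½ = 0.693147 / 31.3 = 0.02215 h⁻¹
Fraction remaining after one interval: r = e^(−kτ) = e^(−0.02215 × 21.9) = 0.6156
Before dose 6, 5 doses have been given (aged 1τ, 2τ, 3τ, 4τ, 5τ).
C_trough = C₀ × (r + r² + … + r^5) = C₀ × r(1−r^5)/(1−r)
        = 1.182 × 0.6156 × (1 − 0.08841) / (1 − 0.6156) = 1.726 mg/L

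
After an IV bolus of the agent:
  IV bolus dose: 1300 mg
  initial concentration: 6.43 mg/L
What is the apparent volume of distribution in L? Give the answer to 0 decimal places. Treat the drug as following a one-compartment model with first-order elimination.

Vd = Dose / C₀ = 1300 / 6.43 = 202.2 L

202 L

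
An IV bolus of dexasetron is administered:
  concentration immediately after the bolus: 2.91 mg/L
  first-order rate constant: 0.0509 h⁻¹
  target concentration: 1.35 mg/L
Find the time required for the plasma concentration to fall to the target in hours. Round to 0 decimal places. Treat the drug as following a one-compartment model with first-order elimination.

t = ln(C₀ / C) / k = ln(2.910 / 1.35) / 0.05090
  = ln(2.156) / 0.05090 = 0.7683 / 0.05090 = 15.09 h

15 h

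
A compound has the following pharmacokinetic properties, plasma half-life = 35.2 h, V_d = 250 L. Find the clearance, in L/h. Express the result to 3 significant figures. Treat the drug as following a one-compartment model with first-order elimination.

k = ln2 / t½ = 0.693147 / 35.2 = 0.01969 h⁻¹
CL = k × Vd = 0.01969 × 250 = 4.923 L/h

4.92 L/h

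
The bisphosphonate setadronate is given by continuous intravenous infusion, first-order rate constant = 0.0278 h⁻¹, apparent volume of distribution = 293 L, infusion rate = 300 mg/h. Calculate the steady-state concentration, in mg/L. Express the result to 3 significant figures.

36.8 mg/L

CL = k × Vd = 0.02780 × 293 = 8.145 L/h
At steady state Css = R₀ / CL = 300 / 8.145 = 36.83 mg/L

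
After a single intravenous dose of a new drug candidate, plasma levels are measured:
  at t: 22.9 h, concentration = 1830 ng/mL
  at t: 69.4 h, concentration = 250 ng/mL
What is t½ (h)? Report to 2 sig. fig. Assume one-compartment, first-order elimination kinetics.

16 h

k = ln(C₁/C₂) / (t₂ − t₁) = ln(1830/250) / (69.4 − 22.9)
  = 1.991 / 46.50 = 0.04282 h⁻¹
t½ = ln2 / k = 0.693147 / 0.04282 = 16.19 h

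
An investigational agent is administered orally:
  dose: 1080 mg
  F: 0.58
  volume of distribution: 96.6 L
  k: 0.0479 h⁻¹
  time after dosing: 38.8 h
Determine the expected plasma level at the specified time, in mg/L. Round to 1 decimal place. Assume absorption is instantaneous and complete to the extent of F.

Amount reaching circulation = F × Dose = 0.58 × 1080 = 626.4 mg
C₀ = F·Dose / Vd = 626.4 / 96.6 = 6.484 mg/L
C = C₀ · e^(−k·t) = 6.484 × e^(−0.04790 × 38.8)
  = 6.484 × 0.1559 = 1.011 mg/L

1.0 mg/L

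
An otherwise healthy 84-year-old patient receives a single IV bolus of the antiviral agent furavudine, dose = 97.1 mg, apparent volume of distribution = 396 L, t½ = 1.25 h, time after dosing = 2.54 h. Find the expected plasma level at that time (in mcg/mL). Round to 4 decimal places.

0.0600 mcg/mL

C₀ = Dose / Vd = 97.10 / 396 = 0.2452 mg/L
k = ln2 / t½ = 0.693147 / 1.25 = 0.5545 h⁻¹
C = C₀ · e^(−k·t) = 0.2452 × e^(−0.5545 × 2.54)
  = 0.2452 × 0.2445 = 0.05995 mg/L
(0.05995 mg/L = 0.05995 mcg/mL)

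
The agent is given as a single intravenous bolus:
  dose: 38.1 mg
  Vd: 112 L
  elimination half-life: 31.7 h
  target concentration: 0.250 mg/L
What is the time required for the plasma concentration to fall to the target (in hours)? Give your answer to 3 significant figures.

C₀ = Dose / Vd = 38.10 / 112 = 0.3402 mg/L
k = ln2 / t½ = 0.693147 / 31.7 = 0.02187 h⁻¹
t = ln(C₀ / C) / k = ln(0.3402 / 0.250) / 0.02187
  = ln(1.361) / 0.02187 = 0.3082 / 0.02187 = 14.09 h

14.1 h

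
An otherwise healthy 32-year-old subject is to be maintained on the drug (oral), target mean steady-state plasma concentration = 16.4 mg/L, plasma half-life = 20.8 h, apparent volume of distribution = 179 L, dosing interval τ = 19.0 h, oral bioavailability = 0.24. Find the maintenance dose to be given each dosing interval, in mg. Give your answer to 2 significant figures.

k = ln2 / t½ = 0.693147 / 20.8 = 0.03332 h⁻¹
CL = k × Vd = 0.03332 × 179 = 5.964 L/h
At steady state, F × (Dose/τ) = Css × CL.
Dose = Css × CL × τ / F = 16.4 × 5.964 × 19.0 / 0.24 = 7743 mg

7700 mg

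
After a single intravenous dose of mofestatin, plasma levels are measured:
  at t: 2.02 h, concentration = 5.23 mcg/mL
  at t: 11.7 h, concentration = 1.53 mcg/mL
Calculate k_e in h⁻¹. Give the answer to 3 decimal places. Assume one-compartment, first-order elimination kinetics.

0.127 h⁻¹

k = ln(C₁/C₂) / (t₂ − t₁) = ln(5.23/1.53) / (11.7 − 2.02)
  = 1.229 / 9.680 = 0.1270 h⁻¹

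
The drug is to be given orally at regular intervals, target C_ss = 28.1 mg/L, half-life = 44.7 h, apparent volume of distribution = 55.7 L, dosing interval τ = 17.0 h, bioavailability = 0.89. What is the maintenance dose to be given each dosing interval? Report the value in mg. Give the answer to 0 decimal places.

k = ln2 / t½ = 0.693147 / 44.7 = 0.01551 h⁻¹
CL = k × Vd = 0.01551 × 55.7 = 0.8639 L/h
At steady state, F × (Dose/τ) = Css × CL.
Dose = Css × CL × τ / F = 28.1 × 0.8639 × 17.0 / 0.89 = 463.7 mg

464 mg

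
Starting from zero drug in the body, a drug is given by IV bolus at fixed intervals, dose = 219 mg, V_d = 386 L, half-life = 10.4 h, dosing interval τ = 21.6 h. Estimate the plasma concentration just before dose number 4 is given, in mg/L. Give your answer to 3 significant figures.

C₀ per dose = Dose / Vd = 219 / 386 = 0.5674 mg/L
k = ln2 / t½ = 0.693147 / 10.4 = 0.06665 h⁻¹
Fraction remaining after one interval: r = e^(−kτ) = e^(−0.06665 × 21.6) = 0.2370
Before dose 4, 3 doses have been given (aged 1τ, 2τ, 3τ).
C_trough = C₀ × (r + r² + … + r^3) = C₀ × r(1−r^3)/(1−r)
        = 0.5674 × 0.2370 × (1 − 0.01331) / (1 − 0.2370) = 0.1739 mg/L

0.174 mg/L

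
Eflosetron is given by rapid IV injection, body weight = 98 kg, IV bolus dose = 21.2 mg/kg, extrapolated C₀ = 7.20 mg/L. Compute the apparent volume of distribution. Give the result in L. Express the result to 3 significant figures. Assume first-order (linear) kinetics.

Dose = 21.2 × 98 = 2078 mg
Vd = Dose / C₀ = 2078 / 7.20 = 288.6 L

289 L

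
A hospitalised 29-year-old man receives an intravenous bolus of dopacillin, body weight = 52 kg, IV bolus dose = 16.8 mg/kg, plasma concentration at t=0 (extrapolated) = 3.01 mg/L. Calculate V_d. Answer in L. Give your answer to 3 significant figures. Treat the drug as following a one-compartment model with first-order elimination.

290 L

Dose = 16.8 × 52 = 873.6 mg
Vd = Dose / C₀ = 873.6 / 3.01 = 290.2 L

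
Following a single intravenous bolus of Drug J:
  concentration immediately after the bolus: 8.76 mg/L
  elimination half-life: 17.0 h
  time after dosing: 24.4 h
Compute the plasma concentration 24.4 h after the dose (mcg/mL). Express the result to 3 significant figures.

k = ln2 / t½ = 0.693147 / 17.0 = 0.04077 h⁻¹
C = C₀ · e^(−k·t) = 8.760 × e^(−0.04077 × 24.4)
  = 8.760 × 0.3698 = 3.239 mg/L
(3.239 mg/L = 3.239 mcg/mL)

3.24 mcg/mL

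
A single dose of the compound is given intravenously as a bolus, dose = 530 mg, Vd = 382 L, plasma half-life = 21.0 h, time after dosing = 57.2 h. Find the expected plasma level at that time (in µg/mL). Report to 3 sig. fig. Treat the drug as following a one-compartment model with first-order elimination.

C₀ = Dose / Vd = 530.0 / 382 = 1.387 mg/L
k = ln2 / t½ = 0.693147 / 21.0 = 0.03301 h⁻¹
C = C₀ · e^(−k·t) = 1.387 × e^(−0.03301 × 57.2)
  = 1.387 × 0.1513 = 0.2099 mg/L
(0.2099 mg/L = 0.2099 µg/mL)

0.210 µg/mL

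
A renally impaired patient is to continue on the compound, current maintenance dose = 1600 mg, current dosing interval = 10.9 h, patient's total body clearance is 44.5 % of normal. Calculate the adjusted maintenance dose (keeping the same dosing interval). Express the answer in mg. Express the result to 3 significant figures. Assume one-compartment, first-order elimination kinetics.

712 mg

To keep the same average steady-state level, dosing rate must scale with clearance.
CL ratio = 44.5 / 100 = 0.4450
New dose (same interval) = 1600 × 0.4450 = 712.0 mg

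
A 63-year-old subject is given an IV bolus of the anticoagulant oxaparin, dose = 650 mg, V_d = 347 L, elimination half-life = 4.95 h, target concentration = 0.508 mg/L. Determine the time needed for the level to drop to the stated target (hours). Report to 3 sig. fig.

9.32 h

C₀ = Dose / Vd = 650.0 / 347 = 1.873 mg/L
k = ln2 / t½ = 0.693147 / 4.95 = 0.1400 h⁻¹
t = ln(C₀ / C) / k = ln(1.873 / 0.508) / 0.1400
  = ln(3.687) / 0.1400 = 1.305 / 0.1400 = 9.321 h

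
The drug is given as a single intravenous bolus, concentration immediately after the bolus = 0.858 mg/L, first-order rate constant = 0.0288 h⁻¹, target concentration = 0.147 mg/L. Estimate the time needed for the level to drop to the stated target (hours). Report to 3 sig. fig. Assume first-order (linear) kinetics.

61.3 h

t = ln(C₀ / C) / k = ln(0.8580 / 0.147) / 0.02880
  = ln(5.837) / 0.02880 = 1.764 / 0.02880 = 61.25 h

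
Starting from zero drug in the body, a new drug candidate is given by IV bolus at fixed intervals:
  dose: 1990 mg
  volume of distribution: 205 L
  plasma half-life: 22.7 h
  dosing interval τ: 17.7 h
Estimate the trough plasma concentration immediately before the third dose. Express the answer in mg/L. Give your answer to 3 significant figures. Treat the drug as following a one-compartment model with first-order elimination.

C₀ per dose = Dose / Vd = 1990 / 205 = 9.707 mg/L
k = ln2 / t½ = 0.693147 / 22.7 = 0.03054 h⁻¹
Fraction remaining after one interval: r = e^(−kτ) = e^(−0.03054 × 17.7) = 0.5824
Before dose 3, 2 doses have been given (aged 1τ, 2τ).
C_trough = C₀ × (r + r²) = 9.707 × (0.5824 + 0.3392) = 8.946 mg/L

8.95 mg/L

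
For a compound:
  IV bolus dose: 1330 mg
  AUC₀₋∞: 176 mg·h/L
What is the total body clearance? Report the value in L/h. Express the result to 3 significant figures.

CL = Dose / AUC = 1330 / 176 = 7.557 L/h

7.56 L/h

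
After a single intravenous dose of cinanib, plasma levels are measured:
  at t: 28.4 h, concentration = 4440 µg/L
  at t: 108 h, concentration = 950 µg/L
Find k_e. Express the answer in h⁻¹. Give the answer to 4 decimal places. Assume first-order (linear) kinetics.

k = ln(C₁/C₂) / (t₂ − t₁) = ln(4440/950) / (108 − 28.4)
  = 1.542 / 79.60 = 0.01937 h⁻¹

0.0194 h⁻¹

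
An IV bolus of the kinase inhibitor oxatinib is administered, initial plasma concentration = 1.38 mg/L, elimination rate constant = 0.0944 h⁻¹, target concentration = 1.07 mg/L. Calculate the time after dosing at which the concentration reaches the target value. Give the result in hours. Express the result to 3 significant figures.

2.70 h

t = ln(C₀ / C) / k = ln(1.380 / 1.07) / 0.09440
  = ln(1.290) / 0.09440 = 0.2546 / 0.09440 = 2.697 h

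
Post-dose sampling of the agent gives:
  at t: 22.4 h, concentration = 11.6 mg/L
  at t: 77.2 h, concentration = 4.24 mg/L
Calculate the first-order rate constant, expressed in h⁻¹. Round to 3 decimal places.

k = ln(C₁/C₂) / (t₂ − t₁) = ln(11.6/4.24) / (77.2 − 22.4)
  = 1.006 / 54.80 = 0.01836 h⁻¹

0.018 h⁻¹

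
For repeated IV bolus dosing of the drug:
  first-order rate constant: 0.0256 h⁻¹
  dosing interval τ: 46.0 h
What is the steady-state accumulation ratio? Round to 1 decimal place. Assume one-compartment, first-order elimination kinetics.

e^(−kτ) = e^(−0.02560 × 46.0) = 0.3080
Accumulation ratio R = 1 / (1 − e^(−kτ)) = 1 / (1 − 0.3080) = 1.445

1.4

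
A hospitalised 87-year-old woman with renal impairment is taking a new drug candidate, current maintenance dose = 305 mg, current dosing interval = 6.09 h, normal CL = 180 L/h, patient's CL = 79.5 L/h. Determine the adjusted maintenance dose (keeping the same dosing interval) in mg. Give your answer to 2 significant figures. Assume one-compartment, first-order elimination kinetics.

To keep the same average steady-state level, dosing rate must scale with clearance.
CL ratio = 79.5 / 180 = 0.4417
New dose (same interval) = 305 × 0.4417 = 134.7 mg

130 mg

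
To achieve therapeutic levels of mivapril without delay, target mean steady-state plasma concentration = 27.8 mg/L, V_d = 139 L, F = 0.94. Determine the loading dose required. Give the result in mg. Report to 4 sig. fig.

4111 mg

LD = Css × Vd / F = 27.8 × 139 / 0.94 = 4111 mg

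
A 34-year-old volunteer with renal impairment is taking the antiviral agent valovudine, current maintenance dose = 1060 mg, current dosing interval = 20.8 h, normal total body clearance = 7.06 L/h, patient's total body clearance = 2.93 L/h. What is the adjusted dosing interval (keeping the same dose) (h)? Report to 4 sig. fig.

50.12 h

To keep the same average steady-state level, dosing rate must scale with clearance.
CL ratio = 2.93 / 7.06 = 0.4150
New interval (same dose) = 20.8 / 0.4150 = 50.12 h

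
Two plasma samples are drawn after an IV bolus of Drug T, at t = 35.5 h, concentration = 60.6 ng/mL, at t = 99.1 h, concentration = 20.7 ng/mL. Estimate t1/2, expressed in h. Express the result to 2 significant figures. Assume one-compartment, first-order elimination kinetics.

k = ln(C₁/C₂) / (t₂ − t₁) = ln(60.6/20.7) / (99.1 − 35.5)
  = 1.074 / 63.60 = 0.01689 h⁻¹
t½ = ln2 / k = 0.693147 / 0.01689 = 41.04 h

41 h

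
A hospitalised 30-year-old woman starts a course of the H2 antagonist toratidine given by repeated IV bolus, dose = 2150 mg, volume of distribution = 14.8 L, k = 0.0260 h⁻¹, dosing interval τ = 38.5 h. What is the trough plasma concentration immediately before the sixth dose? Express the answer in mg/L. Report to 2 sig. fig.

84 mg/L

C₀ per dose = Dose / Vd = 2150 / 14.8 = 145.3 mg/L
Fraction remaining after one interval: r = e^(−kτ) = e^(−0.02600 × 38.5) = 0.3675
Before dose 6, 5 doses have been given (aged 1τ, 2τ, 3τ, 4τ, 5τ).
C_trough = C₀ × (r + r² + … + r^5) = C₀ × r(1−r^5)/(1−r)
        = 145.3 × 0.3675 × (1 − 0.006703) / (1 − 0.3675) = 83.86 mg/L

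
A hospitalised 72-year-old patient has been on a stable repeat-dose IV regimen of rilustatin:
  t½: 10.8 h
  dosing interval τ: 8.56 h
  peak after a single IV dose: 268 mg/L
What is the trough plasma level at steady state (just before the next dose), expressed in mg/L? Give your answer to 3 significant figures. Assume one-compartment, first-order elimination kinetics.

k = ln2 / t½ = 0.693147 / 10.8 = 0.06418 h⁻¹
e^(−kτ) = e^(−0.06418 × 8.56) = 0.5773
Accumulation ratio R = 1 / (1 − e^(−kτ)) = 1 / (1 − 0.5773) = 2.366
Steady-state trough = C₀ × R × e^(−kτ) = 268 × 2.366 × 0.5773 = 366.1 mg/L

366 mg/L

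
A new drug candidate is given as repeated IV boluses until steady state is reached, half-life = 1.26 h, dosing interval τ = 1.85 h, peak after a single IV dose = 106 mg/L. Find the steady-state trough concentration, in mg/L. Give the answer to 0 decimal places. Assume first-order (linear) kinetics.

k = ln2 / t½ = 0.693147 / 1.26 = 0.5501 h⁻¹
e^(−kτ) = e^(−0.5501 × 1.85) = 0.3614
Accumulation ratio R = 1 / (1 − e^(−kτ)) = 1 / (1 − 0.3614) = 1.566
Steady-state trough = C₀ × R × e^(−kτ) = 106 × 1.566 × 0.3614 = 59.99 mg/L

60 mg/L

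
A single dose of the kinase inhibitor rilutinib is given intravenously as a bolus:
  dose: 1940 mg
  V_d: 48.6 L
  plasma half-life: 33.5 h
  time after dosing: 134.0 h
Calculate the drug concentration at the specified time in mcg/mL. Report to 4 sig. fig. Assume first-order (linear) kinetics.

2.495 mcg/mL

C₀ = Dose / Vd = 1940 / 48.6 = 39.92 mg/L
k = ln2 / t½ = 0.693147 / 33.5 = 0.02069 h⁻¹
t / t½ = 134.0 / 33.5 = 4 half-lives
C = C₀ × (1/2)^4 = 39.92 × 0.06250 = 2.495 mg/L
(2.495 mg/L = 2.495 mcg/mL)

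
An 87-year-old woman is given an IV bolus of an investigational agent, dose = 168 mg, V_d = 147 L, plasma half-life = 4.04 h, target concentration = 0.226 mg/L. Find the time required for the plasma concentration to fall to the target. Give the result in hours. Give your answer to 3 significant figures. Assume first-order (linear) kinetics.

9.45 h

C₀ = Dose / Vd = 168.0 / 147 = 1.143 mg/L
k = ln2 / t½ = 0.693147 / 4.04 = 0.1716 h⁻¹
t = ln(C₀ / C) / k = ln(1.143 / 0.226) / 0.1716
  = ln(5.058) / 0.1716 = 1.621 / 0.1716 = 9.446 h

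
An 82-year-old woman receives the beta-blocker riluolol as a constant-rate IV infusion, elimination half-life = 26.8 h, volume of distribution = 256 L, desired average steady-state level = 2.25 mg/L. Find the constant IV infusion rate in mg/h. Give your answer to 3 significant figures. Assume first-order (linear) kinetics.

14.9 mg/h

k = ln2 / t½ = 0.693147 / 26.8 = 0.02586 h⁻¹
CL = k × Vd = 0.02586 × 256 = 6.620 L/h
At steady state, infusion rate R₀ = Css × CL = 2.25 × 6.620 = 14.90 mg/h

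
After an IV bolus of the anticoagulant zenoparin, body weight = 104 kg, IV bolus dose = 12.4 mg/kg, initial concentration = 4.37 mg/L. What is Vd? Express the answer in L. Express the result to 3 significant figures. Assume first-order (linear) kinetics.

Dose = 12.4 × 104 = 1290 mg
Vd = Dose / C₀ = 1290 / 4.37 = 295.2 L

295 L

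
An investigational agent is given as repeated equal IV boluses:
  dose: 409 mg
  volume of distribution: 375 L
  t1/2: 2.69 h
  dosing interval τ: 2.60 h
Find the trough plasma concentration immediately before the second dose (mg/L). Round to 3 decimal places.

0.558 mg/L

C₀ per dose = Dose / Vd = 409 / 375 = 1.091 mg/L
k = ln2 / t½ = 0.693147 / 2.69 = 0.2577 h⁻¹
Fraction remaining after one interval: r = e^(−kτ) = e^(−0.2577 × 2.60) = 0.5117
Before dose 2, 1 dose has been given (aged 1τ).
C_trough = C₀ × r = 1.091 × 0.5117 = 0.5583 mg/L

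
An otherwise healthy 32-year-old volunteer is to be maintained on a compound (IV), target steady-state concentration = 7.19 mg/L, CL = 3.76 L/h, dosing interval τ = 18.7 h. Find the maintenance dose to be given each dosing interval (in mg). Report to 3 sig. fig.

At steady state, Dose/τ = Css × CL.
Dose = Css × CL × τ = 7.19 × 3.760 × 18.7 = 505.5 mg

506 mg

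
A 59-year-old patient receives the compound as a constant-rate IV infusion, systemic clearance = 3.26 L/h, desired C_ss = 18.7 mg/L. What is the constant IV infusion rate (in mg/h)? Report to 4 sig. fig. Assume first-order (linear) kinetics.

60.96 mg/h

At steady state, infusion rate R₀ = Css × CL = 18.7 × 3.260 = 60.96 mg/h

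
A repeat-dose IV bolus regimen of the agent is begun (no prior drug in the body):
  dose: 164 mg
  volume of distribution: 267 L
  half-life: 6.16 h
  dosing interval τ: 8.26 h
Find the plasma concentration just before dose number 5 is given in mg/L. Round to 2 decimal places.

0.39 mg/L

C₀ per dose = Dose / Vd = 164 / 267 = 0.6142 mg/L
k = ln2 / t½ = 0.693147 / 6.16 = 0.1125 h⁻¹
Fraction remaining after one interval: r = e^(−kτ) = e^(−0.1125 × 8.26) = 0.3948
Before dose 5, 4 doses have been given (aged 1τ, 2τ, 3τ, 4τ).
C_trough = C₀ × (r + r² + … + r^4) = C₀ × r(1−r^4)/(1−r)
        = 0.6142 × 0.3948 × (1 − 0.02429) / (1 − 0.3948) = 0.3909 mg/L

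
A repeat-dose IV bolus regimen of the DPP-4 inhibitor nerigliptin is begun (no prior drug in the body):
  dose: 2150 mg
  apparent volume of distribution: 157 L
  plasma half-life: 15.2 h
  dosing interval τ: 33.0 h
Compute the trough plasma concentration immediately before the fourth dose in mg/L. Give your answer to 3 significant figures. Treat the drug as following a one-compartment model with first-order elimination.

C₀ per dose = Dose / Vd = 2150 / 157 = 13.69 mg/L
k = ln2 / t½ = 0.693147 / 15.2 = 0.04560 h⁻¹
Fraction remaining after one interval: r = e^(−kτ) = e^(−0.04560 × 33.0) = 0.2221
Before dose 4, 3 doses have been given (aged 1τ, 2τ, 3τ).
C_trough = C₀ × (r + r² + … + r^3) = C₀ × r(1−r^3)/(1−r)
        = 13.69 × 0.2221 × (1 − 0.01096) / (1 − 0.2221) = 3.866 mg/L

3.87 mg/L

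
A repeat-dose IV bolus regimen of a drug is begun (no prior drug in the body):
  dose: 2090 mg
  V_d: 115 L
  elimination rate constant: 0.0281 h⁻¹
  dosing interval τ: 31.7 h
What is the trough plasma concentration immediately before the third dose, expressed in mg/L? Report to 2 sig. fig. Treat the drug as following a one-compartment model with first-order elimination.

11 mg/L

C₀ per dose = Dose / Vd = 2090 / 115 = 18.17 mg/L
Fraction remaining after one interval: r = e^(−kτ) = e^(−0.02810 × 31.7) = 0.4103
Before dose 3, 2 doses have been given (aged 1τ, 2τ).
C_trough = C₀ × (r + r²) = 18.17 × (0.4103 + 0.1683) = 10.51 mg/L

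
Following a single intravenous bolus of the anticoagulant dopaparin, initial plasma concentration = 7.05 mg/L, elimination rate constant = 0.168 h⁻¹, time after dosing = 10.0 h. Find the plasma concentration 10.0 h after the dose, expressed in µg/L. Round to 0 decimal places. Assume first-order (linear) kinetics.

C = C₀ · e^(−k·t) = 7.050 × e^(−0.1680 × 10.0)
  = 7.050 × 0.1864 = 1.314 mg/L
Convert: 1.314 mg/L × 1000 = 1314 µg/L

1314 µg/L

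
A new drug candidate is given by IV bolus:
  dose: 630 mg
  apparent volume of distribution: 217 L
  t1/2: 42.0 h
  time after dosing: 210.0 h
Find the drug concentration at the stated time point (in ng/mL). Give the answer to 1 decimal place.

C₀ = Dose / Vd = 630.0 / 217 = 2.903 mg/L
k = ln2 / t½ = 0.693147 / 42.0 = 0.01650 h⁻¹
t / t½ = 210.0 / 42.0 = 5 half-lives
C = C₀ × (1/2)^5 = 2.903 × 0.03125 = 0.09072 mg/L
Convert: 0.09072 mg/L × 1000 = 90.72 ng/mL

90.7 ng/mL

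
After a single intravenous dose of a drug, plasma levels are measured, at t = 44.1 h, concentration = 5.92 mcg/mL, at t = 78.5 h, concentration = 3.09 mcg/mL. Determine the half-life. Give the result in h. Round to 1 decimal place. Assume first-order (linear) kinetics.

k = ln(C₁/C₂) / (t₂ − t₁) = ln(5.92/3.09) / (78.5 − 44.1)
  = 0.6502 / 34.40 = 0.01890 h⁻¹
t½ = ln2 / k = 0.693147 / 0.01890 = 36.67 h

36.7 h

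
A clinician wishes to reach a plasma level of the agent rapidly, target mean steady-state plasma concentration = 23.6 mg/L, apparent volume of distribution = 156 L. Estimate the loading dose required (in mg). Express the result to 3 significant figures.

3680 mg

LD = Css × Vd = 23.6 × 156 = 3682 mg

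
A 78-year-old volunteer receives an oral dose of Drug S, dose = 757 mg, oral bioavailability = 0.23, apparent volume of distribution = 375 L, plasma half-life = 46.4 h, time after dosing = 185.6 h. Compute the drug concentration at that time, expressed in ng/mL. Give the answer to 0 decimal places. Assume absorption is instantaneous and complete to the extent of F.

29 ng/mL

Amount reaching circulation = F × Dose = 0.23 × 757.0 = 174.1 mg
C₀ = F·Dose / Vd = 174.1 / 375 = 0.4643 mg/L
k = ln2 / t½ = 0.693147 / 46.4 = 0.01494 h⁻¹
t / t½ = 185.6 / 46.4 = 4 half-lives
C = C₀ × (1/2)^4 = 0.4643 × 0.06250 = 0.02902 mg/L
Convert: 0.02902 mg/L × 1000 = 29.02 ng/mL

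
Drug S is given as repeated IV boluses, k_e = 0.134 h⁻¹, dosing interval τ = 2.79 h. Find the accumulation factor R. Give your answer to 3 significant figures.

e^(−kτ) = e^(−0.1340 × 2.79) = 0.6881
Accumulation ratio R = 1 / (1 − e^(−kτ)) = 1 / (1 − 0.6881) = 3.206

3.21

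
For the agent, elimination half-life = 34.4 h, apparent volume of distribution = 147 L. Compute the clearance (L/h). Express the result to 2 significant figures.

3.0 L/h

k = ln2 / t½ = 0.693147 / 34.4 = 0.02015 h⁻¹
CL = k × Vd = 0.02015 × 147 = 2.962 L/h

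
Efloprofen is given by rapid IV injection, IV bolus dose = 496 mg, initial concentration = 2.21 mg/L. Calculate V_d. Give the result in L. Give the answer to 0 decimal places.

Vd = Dose / C₀ = 496.0 / 2.21 = 224.4 L

224 L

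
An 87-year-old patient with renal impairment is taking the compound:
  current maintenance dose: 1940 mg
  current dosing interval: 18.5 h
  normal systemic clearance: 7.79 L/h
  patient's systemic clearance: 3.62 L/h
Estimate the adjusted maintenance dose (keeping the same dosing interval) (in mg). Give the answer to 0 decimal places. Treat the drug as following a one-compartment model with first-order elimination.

902 mg

To keep the same average steady-state level, dosing rate must scale with clearance.
CL ratio = 3.62 / 7.79 = 0.4647
New dose (same interval) = 1940 × 0.4647 = 901.5 mg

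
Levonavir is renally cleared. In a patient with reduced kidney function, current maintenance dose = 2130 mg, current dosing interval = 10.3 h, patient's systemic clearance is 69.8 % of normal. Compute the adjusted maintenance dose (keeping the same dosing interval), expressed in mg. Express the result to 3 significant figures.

To keep the same average steady-state level, dosing rate must scale with clearance.
CL ratio = 69.8 / 100 = 0.6980
New dose (same interval) = 2130 × 0.6980 = 1487 mg

1490 mg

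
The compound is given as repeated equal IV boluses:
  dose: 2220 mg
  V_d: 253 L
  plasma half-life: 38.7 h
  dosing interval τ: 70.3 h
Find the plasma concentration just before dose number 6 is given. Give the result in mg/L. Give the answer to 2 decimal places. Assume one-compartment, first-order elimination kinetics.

C₀ per dose = Dose / Vd = 2220 / 253 = 8.775 mg/L
k = ln2 / t½ = 0.693147 / 38.7 = 0.01791 h⁻¹
Fraction remaining after one interval: r = e^(−kτ) = e^(−0.01791 × 70.3) = 0.2839
Before dose 6, 5 doses have been given (aged 1τ, 2τ, 3τ, 4τ, 5τ).
C_trough = C₀ × (r + r² + … + r^5) = C₀ × r(1−r^5)/(1−r)
        = 8.775 × 0.2839 × (1 − 0.001844) / (1 − 0.2839) = 3.472 mg/L

3.47 mg/L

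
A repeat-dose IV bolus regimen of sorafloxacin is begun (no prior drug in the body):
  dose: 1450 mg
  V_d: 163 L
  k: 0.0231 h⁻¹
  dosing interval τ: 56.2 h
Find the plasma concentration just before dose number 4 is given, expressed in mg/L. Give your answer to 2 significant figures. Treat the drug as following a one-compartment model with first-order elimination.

3.3 mg/L

C₀ per dose = Dose / Vd = 1450 / 163 = 8.896 mg/L
Fraction remaining after one interval: r = e^(−kτ) = e^(−0.02310 × 56.2) = 0.2730
Before dose 4, 3 doses have been given (aged 1τ, 2τ, 3τ).
C_trough = C₀ × (r + r² + … + r^3) = C₀ × r(1−r^3)/(1−r)
        = 8.896 × 0.2730 × (1 − 0.02035) / (1 − 0.2730) = 3.273 mg/L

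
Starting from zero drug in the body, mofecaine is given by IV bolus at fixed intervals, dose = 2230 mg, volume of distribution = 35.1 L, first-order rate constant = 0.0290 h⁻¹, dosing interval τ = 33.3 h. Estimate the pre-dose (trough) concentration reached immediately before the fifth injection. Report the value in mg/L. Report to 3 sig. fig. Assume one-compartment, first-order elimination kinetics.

C₀ per dose = Dose / Vd = 2230 / 35.1 = 63.53 mg/L
Fraction remaining after one interval: r = e^(−kτ) = e^(−0.02900 × 33.3) = 0.3807
Before dose 5, 4 doses have been given (aged 1τ, 2τ, 3τ, 4τ).
C_trough = C₀ × (r + r² + … + r^4) = C₀ × r(1−r^4)/(1−r)
        = 63.53 × 0.3807 × (1 − 0.02101) / (1 − 0.3807) = 38.23 mg/L

38.2 mg/L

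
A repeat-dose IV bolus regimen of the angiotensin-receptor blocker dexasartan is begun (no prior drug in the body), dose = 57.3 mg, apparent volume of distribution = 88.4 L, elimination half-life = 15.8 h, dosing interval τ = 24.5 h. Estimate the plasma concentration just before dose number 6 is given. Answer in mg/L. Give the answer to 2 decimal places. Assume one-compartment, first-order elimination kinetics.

C₀ per dose = Dose / Vd = 57.3 / 88.4 = 0.6482 mg/L
k = ln2 / t½ = 0.693147 / 15.8 = 0.04387 h⁻¹
Fraction remaining after one interval: r = e^(−kτ) = e^(−0.04387 × 24.5) = 0.3414
Before dose 6, 5 doses have been given (aged 1τ, 2τ, 3τ, 4τ, 5τ).
C_trough = C₀ × (r + r² + … + r^5) = C₀ × r(1−r^5)/(1−r)
        = 0.6482 × 0.3414 × (1 − 0.004638) / (1 − 0.3414) = 0.3345 mg/L

0.33 mg/L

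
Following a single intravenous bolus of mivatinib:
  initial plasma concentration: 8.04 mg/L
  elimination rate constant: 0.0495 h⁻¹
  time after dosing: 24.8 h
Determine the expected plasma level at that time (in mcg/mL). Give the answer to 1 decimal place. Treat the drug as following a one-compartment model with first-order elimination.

C = C₀ · e^(−k·t) = 8.040 × e^(−0.04950 × 24.8)
  = 8.040 × 0.2930 = 2.356 mg/L
(2.356 mg/L = 2.356 mcg/mL)

2.4 mcg/mL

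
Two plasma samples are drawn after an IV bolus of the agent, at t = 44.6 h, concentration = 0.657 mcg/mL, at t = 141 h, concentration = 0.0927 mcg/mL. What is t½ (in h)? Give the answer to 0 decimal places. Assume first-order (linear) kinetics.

34 h

k = ln(C₁/C₂) / (t₂ − t₁) = ln(0.657/0.0927) / (141 − 44.6)
  = 1.958 / 96.40 = 0.02031 h⁻¹
t½ = ln2 / k = 0.693147 / 0.02031 = 34.13 h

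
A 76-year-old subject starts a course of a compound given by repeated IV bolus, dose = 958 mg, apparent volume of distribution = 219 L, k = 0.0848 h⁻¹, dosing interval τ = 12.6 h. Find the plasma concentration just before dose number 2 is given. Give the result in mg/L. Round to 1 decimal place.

C₀ per dose = Dose / Vd = 958 / 219 = 4.374 mg/L
Fraction remaining after one interval: r = e^(−kτ) = e^(−0.08480 × 12.6) = 0.3435
Before dose 2, 1 dose has been given (aged 1τ).
C_trough = C₀ × r = 4.374 × 0.3435 = 1.502 mg/L

1.5 mg/L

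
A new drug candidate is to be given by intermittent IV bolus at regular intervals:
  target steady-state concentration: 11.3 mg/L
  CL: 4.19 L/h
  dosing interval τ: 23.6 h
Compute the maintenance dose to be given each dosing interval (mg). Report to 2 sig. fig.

At steady state, Dose/τ = Css × CL.
Dose = Css × CL × τ = 11.3 × 4.190 × 23.6 = 1117 mg

1100 mg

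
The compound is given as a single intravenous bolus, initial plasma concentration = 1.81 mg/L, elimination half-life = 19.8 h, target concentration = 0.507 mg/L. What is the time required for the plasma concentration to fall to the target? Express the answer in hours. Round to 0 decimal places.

k = ln2 / t½ = 0.693147 / 19.8 = 0.03501 h⁻¹
t = ln(C₀ / C) / k = ln(1.810 / 0.507) / 0.03501
  = ln(3.570) / 0.03501 = 1.273 / 0.03501 = 36.36 h

36 h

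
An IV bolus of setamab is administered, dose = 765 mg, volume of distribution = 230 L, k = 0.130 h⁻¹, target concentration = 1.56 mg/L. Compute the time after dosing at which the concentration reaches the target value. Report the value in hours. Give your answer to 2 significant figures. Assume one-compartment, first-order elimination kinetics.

C₀ = Dose / Vd = 765.0 / 230 = 3.326 mg/L
t = ln(C₀ / C) / k = ln(3.326 / 1.56) / 0.1300
  = ln(2.132) / 0.1300 = 0.7571 / 0.1300 = 5.824 h

5.8 h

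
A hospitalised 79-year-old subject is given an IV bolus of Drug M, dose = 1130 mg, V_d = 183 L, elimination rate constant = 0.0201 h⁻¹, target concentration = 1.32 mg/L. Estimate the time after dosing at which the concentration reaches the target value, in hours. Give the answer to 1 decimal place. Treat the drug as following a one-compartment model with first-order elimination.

76.8 h

C₀ = Dose / Vd = 1130 / 183 = 6.175 mg/L
t = ln(C₀ / C) / k = ln(6.175 / 1.32) / 0.02010
  = ln(4.678) / 0.02010 = 1.543 / 0.02010 = 76.77 h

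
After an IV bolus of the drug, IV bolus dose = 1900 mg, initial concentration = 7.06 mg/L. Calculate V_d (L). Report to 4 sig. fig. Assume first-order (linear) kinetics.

269.1 L

Vd = Dose / C₀ = 1900 / 7.06 = 269.1 L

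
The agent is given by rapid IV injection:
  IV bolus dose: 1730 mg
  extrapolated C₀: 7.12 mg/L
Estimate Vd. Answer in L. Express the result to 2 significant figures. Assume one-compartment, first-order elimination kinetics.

240 L

Vd = Dose / C₀ = 1730 / 7.12 = 243.0 L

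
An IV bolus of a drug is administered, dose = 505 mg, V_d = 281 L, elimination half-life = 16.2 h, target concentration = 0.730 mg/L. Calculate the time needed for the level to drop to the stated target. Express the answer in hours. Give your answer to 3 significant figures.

21.1 h

C₀ = Dose / Vd = 505.0 / 281 = 1.797 mg/L
k = ln2 / t½ = 0.693147 / 16.2 = 0.04279 h⁻¹
t = ln(C₀ / C) / k = ln(1.797 / 0.730) / 0.04279
  = ln(2.462) / 0.04279 = 0.9010 / 0.04279 = 21.06 h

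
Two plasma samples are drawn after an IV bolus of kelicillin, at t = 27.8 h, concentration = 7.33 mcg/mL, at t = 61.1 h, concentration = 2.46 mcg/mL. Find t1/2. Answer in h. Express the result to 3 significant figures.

21.1 h

k = ln(C₁/C₂) / (t₂ − t₁) = ln(7.33/2.46) / (61.1 − 27.8)
  = 1.092 / 33.30 = 0.03279 h⁻¹
t½ = ln2 / k = 0.693147 / 0.03279 = 21.14 h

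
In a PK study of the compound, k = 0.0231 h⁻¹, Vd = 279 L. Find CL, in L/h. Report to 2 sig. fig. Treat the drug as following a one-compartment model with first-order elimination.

CL = k × Vd = 0.0231 × 279 = 6.445 L/h

6.4 L/h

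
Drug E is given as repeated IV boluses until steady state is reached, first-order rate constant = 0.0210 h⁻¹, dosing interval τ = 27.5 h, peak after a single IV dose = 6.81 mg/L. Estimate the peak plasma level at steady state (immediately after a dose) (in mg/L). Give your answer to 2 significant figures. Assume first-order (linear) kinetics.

16 mg/L

e^(−kτ) = e^(−0.02100 × 27.5) = 0.5613
Accumulation ratio R = 1 / (1 − e^(−kτ)) = 1 / (1 − 0.5613) = 2.279
Steady-state peak = C₀ × R = 6.81 × 2.279 = 15.52 mg/L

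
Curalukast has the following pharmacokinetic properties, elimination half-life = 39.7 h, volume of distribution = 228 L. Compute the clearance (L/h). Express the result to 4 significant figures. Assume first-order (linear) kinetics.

3.981 L/h

k = ln2 / t½ = 0.693147 / 39.7 = 0.01746 h⁻¹
CL = k × Vd = 0.01746 × 228 = 3.981 L/h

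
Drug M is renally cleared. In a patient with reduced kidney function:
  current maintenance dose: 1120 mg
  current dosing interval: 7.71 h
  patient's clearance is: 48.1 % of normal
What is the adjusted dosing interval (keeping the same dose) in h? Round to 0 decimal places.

16 h

To keep the same average steady-state level, dosing rate must scale with clearance.
CL ratio = 48.1 / 100 = 0.4810
New interval (same dose) = 7.71 / 0.4810 = 16.03 h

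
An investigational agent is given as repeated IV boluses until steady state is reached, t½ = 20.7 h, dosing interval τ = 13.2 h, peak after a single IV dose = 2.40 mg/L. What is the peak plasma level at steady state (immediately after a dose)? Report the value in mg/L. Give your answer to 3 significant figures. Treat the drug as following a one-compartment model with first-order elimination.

6.72 mg/L

k = ln2 / t½ = 0.693147 / 20.7 = 0.03349 h⁻¹
e^(−kτ) = e^(−0.03349 × 13.2) = 0.6427
Accumulation ratio R = 1 / (1 − e^(−kτ)) = 1 / (1 − 0.6427) = 2.799
Steady-state peak = C₀ × R = 2.40 × 2.799 = 6.718 mg/L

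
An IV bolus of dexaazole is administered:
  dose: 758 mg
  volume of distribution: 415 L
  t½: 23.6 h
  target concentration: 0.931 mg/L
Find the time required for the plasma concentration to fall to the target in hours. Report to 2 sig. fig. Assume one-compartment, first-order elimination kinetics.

C₀ = Dose / Vd = 758.0 / 415 = 1.827 mg/L
k = ln2 / t½ = 0.693147 / 23.6 = 0.02937 h⁻¹
t = ln(C₀ / C) / k = ln(1.827 / 0.931) / 0.02937
  = ln(1.962) / 0.02937 = 0.6740 / 0.02937 = 22.95 h

23 h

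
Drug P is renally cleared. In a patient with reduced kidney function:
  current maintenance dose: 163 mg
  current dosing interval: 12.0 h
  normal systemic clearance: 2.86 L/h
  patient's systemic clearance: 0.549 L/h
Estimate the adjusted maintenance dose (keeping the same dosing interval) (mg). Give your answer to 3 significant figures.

31.3 mg

To keep the same average steady-state level, dosing rate must scale with clearance.
CL ratio = 0.549 / 2.86 = 0.1920
New dose (same interval) = 163 × 0.1920 = 31.30 mg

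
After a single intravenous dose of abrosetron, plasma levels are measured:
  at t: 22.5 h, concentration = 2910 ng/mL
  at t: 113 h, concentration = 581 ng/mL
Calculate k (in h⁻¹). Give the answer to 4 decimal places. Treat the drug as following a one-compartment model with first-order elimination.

0.0178 h⁻¹

k = ln(C₁/C₂) / (t₂ − t₁) = ln(2910/581) / (113 − 22.5)
  = 1.611 / 90.50 = 0.01780 h⁻¹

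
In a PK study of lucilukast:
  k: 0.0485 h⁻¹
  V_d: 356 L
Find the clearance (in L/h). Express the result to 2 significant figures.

17 L/h

CL = k × Vd = 0.0485 × 356 = 17.27 L/h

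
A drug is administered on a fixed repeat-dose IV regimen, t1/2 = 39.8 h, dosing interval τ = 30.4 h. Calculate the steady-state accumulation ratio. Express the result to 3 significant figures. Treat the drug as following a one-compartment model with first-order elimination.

2.43

k = ln2 / t½ = 0.693147 / 39.8 = 0.01742 h⁻¹
e^(−kτ) = e^(−0.01742 × 30.4) = 0.5889
Accumulation ratio R = 1 / (1 − e^(−kτ)) = 1 / (1 − 0.5889) = 2.432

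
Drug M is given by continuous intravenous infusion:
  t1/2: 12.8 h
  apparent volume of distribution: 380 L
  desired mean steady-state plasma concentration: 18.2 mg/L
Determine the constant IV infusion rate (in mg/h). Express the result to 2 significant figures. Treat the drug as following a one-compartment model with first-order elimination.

k = ln2 / t½ = 0.693147 / 12.8 = 0.05415 h⁻¹
CL = k × Vd = 0.05415 × 380 = 20.58 L/h
At steady state, infusion rate R₀ = Css × CL = 18.2 × 20.58 = 374.6 mg/h

370 mg/h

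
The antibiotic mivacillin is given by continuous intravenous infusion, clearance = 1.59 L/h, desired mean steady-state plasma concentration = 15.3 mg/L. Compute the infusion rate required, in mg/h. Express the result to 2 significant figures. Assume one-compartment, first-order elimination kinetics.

24 mg/h

At steady state, infusion rate R₀ = Css × CL = 15.3 × 1.590 = 24.33 mg/h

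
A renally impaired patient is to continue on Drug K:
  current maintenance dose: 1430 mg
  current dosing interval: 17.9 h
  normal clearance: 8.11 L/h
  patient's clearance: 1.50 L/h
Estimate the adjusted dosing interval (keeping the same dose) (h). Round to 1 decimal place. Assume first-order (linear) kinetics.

96.8 h

To keep the same average steady-state level, dosing rate must scale with clearance.
CL ratio = 1.50 / 8.11 = 0.1850
New interval (same dose) = 17.9 / 0.1850 = 96.76 h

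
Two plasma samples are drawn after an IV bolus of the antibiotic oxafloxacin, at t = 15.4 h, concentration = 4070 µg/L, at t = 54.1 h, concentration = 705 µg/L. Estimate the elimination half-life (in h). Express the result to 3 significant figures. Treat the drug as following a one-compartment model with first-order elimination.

15.3 h

k = ln(C₁/C₂) / (t₂ − t₁) = ln(4070/705) / (54.1 − 15.4)
  = 1.753 / 38.70 = 0.04530 h⁻¹
t½ = ln2 / k = 0.693147 / 0.04530 = 15.30 h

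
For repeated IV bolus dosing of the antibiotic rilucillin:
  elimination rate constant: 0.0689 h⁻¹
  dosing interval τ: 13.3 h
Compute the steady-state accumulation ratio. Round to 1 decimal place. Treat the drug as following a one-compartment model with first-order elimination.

e^(−kτ) = e^(−0.06890 × 13.3) = 0.4000
Accumulation ratio R = 1 / (1 − e^(−kτ)) = 1 / (1 − 0.4000) = 1.667

1.7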